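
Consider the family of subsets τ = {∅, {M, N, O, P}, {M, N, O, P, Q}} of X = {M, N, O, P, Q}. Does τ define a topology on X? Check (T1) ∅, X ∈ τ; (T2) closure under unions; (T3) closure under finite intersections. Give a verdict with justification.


τ IS a topology on X.

Axiom (T1): ∅ ∈ τ? Yes; X ∈ τ? Yes.
Axiom (T2/T3): check pairwise unions and intersections of members of τ.
All pairwise intersections and unions checked — each lies in τ. Therefore τ satisfies (T1), (T2), (T3): it IS a topology on X.


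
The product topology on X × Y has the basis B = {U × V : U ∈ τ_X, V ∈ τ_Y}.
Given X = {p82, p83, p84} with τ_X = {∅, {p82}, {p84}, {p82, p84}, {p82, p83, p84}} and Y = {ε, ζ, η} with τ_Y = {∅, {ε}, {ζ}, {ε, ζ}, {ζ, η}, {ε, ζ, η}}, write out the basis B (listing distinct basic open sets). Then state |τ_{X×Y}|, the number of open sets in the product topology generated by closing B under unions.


Basis B = {∅ × ∅, {p82} × {ε}, {p82} × {ζ}, {p84} × {ε}, {p84} × {ζ}, {p82} × {ε, ζ}, {p82, p84} × {ε}, {p82} × {ζ, η}, {p82, p84} × {ζ}, {p84} × {ε, ζ}, {p84} × {ζ, η}, {p82} × {ε, ζ, η}, {p82, p83, p84} × {ε}, {p82, p83, p84} × {ζ}, {p84} × {ε, ζ, η}, {p82, p84} × {ε, ζ}, {p82, p84} × {ζ, η}, {p82, p84} × {ε, ζ, η}, {p82, p83, p84} × {ε, ζ}, {p82, p83, p84} × {ζ, η}, {p82, p83, p84} × {ε, ζ, η}}; |τ_{X×Y}| = 70.

Enumerate products U × V with U ∈ τ_X, V ∈ τ_Y (deduplicated):
  ∅ × ∅ = {} (∅)
  {p82} × {ε} = {(p82,ε)}
  {p82} × {ζ} = {(p82,ζ)}
  {p84} × {ε} = {(p84,ε)}
  {p84} × {ζ} = {(p84,ζ)}
  {p82} × {ε, ζ} = {(p82,ε), (p82,ζ)}
  {p82, p84} × {ε} = {(p82,ε), (p84,ε)}
  {p82} × {ζ, η} = {(p82,ζ), (p82,η)}
  {p82, p84} × {ζ} = {(p82,ζ), (p84,ζ)}
  {p84} × {ε, ζ} = {(p84,ε), (p84,ζ)}
  {p84} × {ζ, η} = {(p84,ζ), (p84,η)}
  {p82} × {ε, ζ, η} = {(p82,ε), (p82,ζ), (p82,η)}
  {p82, p83, p84} × {ε} = {(p82,ε), (p83,ε), (p84,ε)}
  {p82, p83, p84} × {ζ} = {(p82,ζ), (p83,ζ), (p84,ζ)}
  {p84} × {ε, ζ, η} = {(p84,ε), (p84,ζ), (p84,η)}
  {p82, p84} × {ε, ζ} = {(p82,ε), (p82,ζ), (p84,ε), (p84,ζ)}
  {p82, p84} × {ζ, η} = {(p82,ζ), (p82,η), (p84,ζ), (p84,η)}
  {p82, p84} × {ε, ζ, η} = {(p82,ε), (p82,ζ), (p82,η), (p84,ε), (p84,ζ), (p84,η)}
  {p82, p83, p84} × {ε, ζ} = {(p82,ε), (p82,ζ), (p83,ε), (p83,ζ), (p84,ε), (p84,ζ)}
  {p82, p83, p84} × {ζ, η} = {(p82,ζ), (p82,η), (p83,ζ), (p83,η), (p84,ζ), (p84,η)}
  {p82, p83, p84} × {ε, ζ, η} = {(p82,ε), (p82,ζ), (p82,η), (p83,ε), (p83,ζ), (p83,η), (p84,ε), (p84,ζ), (p84,η)}
These 21 distinct sets form the basis B.
Close under arbitrary unions to get τ_{X×Y}; counting gives |τ_{X×Y}| = 70.


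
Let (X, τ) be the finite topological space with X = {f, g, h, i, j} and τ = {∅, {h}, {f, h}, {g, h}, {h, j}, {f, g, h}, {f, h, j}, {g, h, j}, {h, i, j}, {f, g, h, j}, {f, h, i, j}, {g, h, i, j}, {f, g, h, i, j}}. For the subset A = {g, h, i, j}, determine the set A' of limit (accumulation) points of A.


A' = {f, g, i, j}

For each x ∈ X, list the open sets U ∈ τ with x ∈ U, then check whether U ∩ (A ∖ {x}) ≠ ∅ for every such U.
  x = f: opens ∋ x are {f, h}, {f, g, h}, {f, h, j}, {f, g, h, j}, {f, h, i, j}, {f, g, h, i, j}; each meets A ∖ {f}, so x IS a limit point.
  x = g: opens ∋ x are {g, h}, {f, g, h}, {g, h, j}, {f, g, h, j}, {g, h, i, j}, {f, g, h, i, j}; each meets A ∖ {g}, so x IS a limit point.
  x = h: open {h} ∋ x has {h} ∩ (A ∖ {h}) = ∅, so x is NOT a limit point.
  x = i: opens ∋ x are {h, i, j}, {f, h, i, j}, {g, h, i, j}, {f, g, h, i, j}; each meets A ∖ {i}, so x IS a limit point.
  x = j: opens ∋ x are {h, j}, {f, h, j}, {g, h, j}, {h, i, j}, {f, g, h, j}, {f, h, i, j}, {g, h, i, j}, {f, g, h, i, j}; each meets A ∖ {j}, so x IS a limit point.
Collecting: A' = {f, g, i, j}.


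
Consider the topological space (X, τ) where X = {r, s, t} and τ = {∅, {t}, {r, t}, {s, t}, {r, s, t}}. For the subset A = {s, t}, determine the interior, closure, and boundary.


int(A) = {s, t}, cl(A) = {r, s, t}, ∂A = {r}.

Closed sets in (X, τ) are complements of opens:
  closed(X, τ) = {∅, {r}, {s}, {r, s}, {r, s, t}}.
int(A) = ⋃ {U ∈ τ : U ⊆ A}. Opens contained in A: ∅, {t}, {s, t}.
Taking the union of these: int(A) = {s, t}.
cl(A) = ⋂ {C closed : A ⊆ C}. Closed sets containing A: {r, s, t}.
Intersecting these: cl(A) = {r, s, t}.
∂A = cl(A) ∖ int(A) = {r, s, t} ∖ {s, t} = {r}.


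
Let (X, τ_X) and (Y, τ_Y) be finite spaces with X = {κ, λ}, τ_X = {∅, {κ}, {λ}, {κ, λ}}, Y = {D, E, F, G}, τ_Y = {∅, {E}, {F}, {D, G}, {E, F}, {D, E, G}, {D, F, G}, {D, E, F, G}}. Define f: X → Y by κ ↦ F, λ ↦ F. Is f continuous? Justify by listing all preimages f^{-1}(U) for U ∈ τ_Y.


f IS continuous.

Compute f^{-1}(U) for each U ∈ τ_Y:
  U = ∅: f^{-1}(U) = ∅ ∈ τ_X ✓.
  U = {E}: f^{-1}(U) = ∅ ∈ τ_X ✓.
  U = {F}: f^{-1}(U) = {κ, λ} ∈ τ_X ✓.
  U = {D, G}: f^{-1}(U) = ∅ ∈ τ_X ✓.
  U = {E, F}: f^{-1}(U) = {κ, λ} ∈ τ_X ✓.
  U = {D, E, G}: f^{-1}(U) = ∅ ∈ τ_X ✓.
  U = {D, F, G}: f^{-1}(U) = {κ, λ} ∈ τ_X ✓.
  U = {D, E, F, G}: f^{-1}(U) = {κ, λ} ∈ τ_X ✓.
Every preimage lies in τ_X, so f IS continuous.


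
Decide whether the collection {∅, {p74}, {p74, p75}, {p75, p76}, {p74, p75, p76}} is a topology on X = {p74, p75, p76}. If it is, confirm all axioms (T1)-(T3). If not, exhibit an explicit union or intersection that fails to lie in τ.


τ is NOT a topology on X.

Axiom (T1): ∅ ∈ τ? Yes; X ∈ τ? Yes.
Axiom (T2/T3): check pairwise unions and intersections of members of τ.
Counterexample for (T3): {p74, p75} ∩ {p75, p76} = {p75} ∉ τ. Therefore τ is NOT a topology.


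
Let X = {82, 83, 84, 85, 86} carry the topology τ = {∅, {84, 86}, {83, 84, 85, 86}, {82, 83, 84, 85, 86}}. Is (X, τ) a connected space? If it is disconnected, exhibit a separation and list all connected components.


(X, τ) is connected.

Find clopen sets (U ∈ τ with X ∖ U ∈ τ):
  U = ∅, X ∖ U = {82, 83, 84, 85, 86} — both open, so U is clopen.
  U = {82, 83, 84, 85, 86}, X ∖ U = ∅ — both open, so U is clopen.
Only trivial clopens (∅ and X) exist, so (X, τ) is connected.
Compute connected components by grouping points that agree on all clopens:
  component: {82, 83, 84, 85, 86}


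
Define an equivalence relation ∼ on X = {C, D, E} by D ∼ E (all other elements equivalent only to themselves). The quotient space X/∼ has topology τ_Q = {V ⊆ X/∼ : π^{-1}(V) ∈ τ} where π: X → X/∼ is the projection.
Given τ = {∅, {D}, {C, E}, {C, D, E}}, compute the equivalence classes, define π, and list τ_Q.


X/∼ = {[C], [D=E]}; |τ_Q| = 2.

Equivalence classes: [C], [D=E].
Quotient map π: X → X/∼ sends C ↦ [C], D ↦ [D=E], E ↦ [D=E].
For each subset V ⊆ X/∼, compute π^{-1}(V) ⊆ X and check whether π^{-1}(V) ∈ τ. V is open in τ_Q iff π^{-1}(V) ∈ τ.
  V = {}: π^{-1}(V) = ∅ ∈ τ ✓.
  V = {[C]}: π^{-1}(V) = {C} ∉ τ ✗.
  V = {[D=E]}: π^{-1}(V) = {D, E} ∉ τ ✗.
  V = {[C], [D=E]}: π^{-1}(V) = {C, D, E} ∈ τ ✓.
Open sets in the quotient: τ_Q = {{}, {[C], [D=E]}} (2 elements).


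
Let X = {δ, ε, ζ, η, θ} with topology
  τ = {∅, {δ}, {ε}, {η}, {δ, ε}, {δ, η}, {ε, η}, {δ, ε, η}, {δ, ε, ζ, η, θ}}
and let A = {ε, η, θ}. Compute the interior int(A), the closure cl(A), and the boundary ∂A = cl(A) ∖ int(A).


int(A) = {ε, η}, cl(A) = {ε, ζ, η, θ}, ∂A = {ζ, θ}.

Closed sets in (X, τ) are complements of opens:
  closed(X, τ) = {∅, {ζ, θ}, {δ, ζ, θ}, {ε, ζ, θ}, {ζ, η, θ}, {δ, ε, ζ, θ}, {δ, ζ, η, θ}, {ε, ζ, η, θ}, {δ, ε, ζ, η, θ}}.
int(A) = ⋃ {U ∈ τ : U ⊆ A}. Opens contained in A: ∅, {ε}, {η}, {ε, η}.
Taking the union of these: int(A) = {ε, η}.
cl(A) = ⋂ {C closed : A ⊆ C}. Closed sets containing A: {ε, ζ, η, θ}, {δ, ε, ζ, η, θ}.
Intersecting these: cl(A) = {ε, ζ, η, θ}.
∂A = cl(A) ∖ int(A) = {ε, ζ, η, θ} ∖ {ε, η} = {ζ, θ}.


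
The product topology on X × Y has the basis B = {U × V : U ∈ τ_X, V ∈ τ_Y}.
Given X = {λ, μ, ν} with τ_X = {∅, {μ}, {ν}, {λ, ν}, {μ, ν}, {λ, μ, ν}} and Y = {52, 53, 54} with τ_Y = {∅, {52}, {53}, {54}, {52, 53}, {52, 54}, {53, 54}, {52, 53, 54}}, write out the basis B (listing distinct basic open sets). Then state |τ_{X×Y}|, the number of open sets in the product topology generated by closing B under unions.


Basis B = {∅ × ∅, {μ} × {52}, {μ} × {53}, {μ} × {54}, {ν} × {52}, {ν} × {53}, {ν} × {54}, {λ, ν} × {52}, {λ, ν} × {53}, {λ, ν} × {54}, {μ} × {52, 53}, {μ} × {52, 54}, {μ, ν} × {52}, {μ} × {53, 54}, {μ, ν} × {53}, {μ, ν} × {54}, {ν} × {52, 53}, {ν} × {52, 54}, {ν} × {53, 54}, {λ, μ, ν} × {52}, {λ, μ, ν} × {53}, {λ, μ, ν} × {54}, {μ} × {52, 53, 54}, {ν} × {52, 53, 54}, {λ, ν} × {52, 53}, {λ, ν} × {52, 54}, {λ, ν} × {53, 54}, {μ, ν} × {52, 53}, {μ, ν} × {52, 54}, {μ, ν} × {53, 54}, {λ, ν} × {52, 53, 54}, {λ, μ, ν} × {52, 53}, {λ, μ, ν} × {52, 54}, {λ, μ, ν} × {53, 54}, {μ, ν} × {52, 53, 54}, {λ, μ, ν} × {52, 53, 54}}; |τ_{X×Y}| = 216.

Enumerate products U × V with U ∈ τ_X, V ∈ τ_Y (deduplicated):
  ∅ × ∅ = {} (∅)
  {μ} × {52} = {(μ,52)}
  {μ} × {53} = {(μ,53)}
  {μ} × {54} = {(μ,54)}
  {ν} × {52} = {(ν,52)}
  {ν} × {53} = {(ν,53)}
  {ν} × {54} = {(ν,54)}
  {λ, ν} × {52} = {(λ,52), (ν,52)}
  {λ, ν} × {53} = {(λ,53), (ν,53)}
  {λ, ν} × {54} = {(λ,54), (ν,54)}
  {μ} × {52, 53} = {(μ,52), (μ,53)}
  {μ} × {52, 54} = {(μ,52), (μ,54)}
  {μ, ν} × {52} = {(μ,52), (ν,52)}
  {μ} × {53, 54} = {(μ,53), (μ,54)}
  {μ, ν} × {53} = {(μ,53), (ν,53)}
  {μ, ν} × {54} = {(μ,54), (ν,54)}
  {ν} × {52, 53} = {(ν,52), (ν,53)}
  {ν} × {52, 54} = {(ν,52), (ν,54)}
  {ν} × {53, 54} = {(ν,53), (ν,54)}
  {λ, μ, ν} × {52} = {(λ,52), (μ,52), (ν,52)}
  {λ, μ, ν} × {53} = {(λ,53), (μ,53), (ν,53)}
  {λ, μ, ν} × {54} = {(λ,54), (μ,54), (ν,54)}
  {μ} × {52, 53, 54} = {(μ,52), (μ,53), (μ,54)}
  {ν} × {52, 53, 54} = {(ν,52), (ν,53), (ν,54)}
  {λ, ν} × {52, 53} = {(λ,52), (λ,53), (ν,52), (ν,53)}
  {λ, ν} × {52, 54} = {(λ,52), (λ,54), (ν,52), (ν,54)}
  {λ, ν} × {53, 54} = {(λ,53), (λ,54), (ν,53), (ν,54)}
  {μ, ν} × {52, 53} = {(μ,52), (μ,53), (ν,52), (ν,53)}
  {μ, ν} × {52, 54} = {(μ,52), (μ,54), (ν,52), (ν,54)}
  {μ, ν} × {53, 54} = {(μ,53), (μ,54), (ν,53), (ν,54)}
  {λ, ν} × {52, 53, 54} = {(λ,52), (λ,53), (λ,54), (ν,52), (ν,53), (ν,54)}
  {λ, μ, ν} × {52, 53} = {(λ,52), (λ,53), (μ,52), (μ,53), (ν,52), (ν,53)}
  {λ, μ, ν} × {52, 54} = {(λ,52), (λ,54), (μ,52), (μ,54), (ν,52), (ν,54)}
  {λ, μ, ν} × {53, 54} = {(λ,53), (λ,54), (μ,53), (μ,54), (ν,53), (ν,54)}
  {μ, ν} × {52, 53, 54} = {(μ,52), (μ,53), (μ,54), (ν,52), (ν,53), (ν,54)}
  {λ, μ, ν} × {52, 53, 54} = {(λ,52), (λ,53), (λ,54), (μ,52), (μ,53), (μ,54), (ν,52), (ν,53), (ν,54)}
These 36 distinct sets form the basis B.
Close under arbitrary unions to get τ_{X×Y}; counting gives |τ_{X×Y}| = 216.


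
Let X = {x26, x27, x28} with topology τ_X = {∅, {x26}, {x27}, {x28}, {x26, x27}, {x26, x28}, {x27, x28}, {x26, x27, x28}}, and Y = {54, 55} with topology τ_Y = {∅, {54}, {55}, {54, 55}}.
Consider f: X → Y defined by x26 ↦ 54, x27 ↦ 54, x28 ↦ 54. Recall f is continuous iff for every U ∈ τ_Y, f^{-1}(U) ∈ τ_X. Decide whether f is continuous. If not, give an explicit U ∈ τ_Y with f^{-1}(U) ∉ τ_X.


f IS continuous.

Compute f^{-1}(U) for each U ∈ τ_Y:
  U = ∅: f^{-1}(U) = ∅ ∈ τ_X ✓.
  U = {54}: f^{-1}(U) = {x26, x27, x28} ∈ τ_X ✓.
  U = {55}: f^{-1}(U) = ∅ ∈ τ_X ✓.
  U = {54, 55}: f^{-1}(U) = {x26, x27, x28} ∈ τ_X ✓.
Every preimage lies in τ_X, so f IS continuous.


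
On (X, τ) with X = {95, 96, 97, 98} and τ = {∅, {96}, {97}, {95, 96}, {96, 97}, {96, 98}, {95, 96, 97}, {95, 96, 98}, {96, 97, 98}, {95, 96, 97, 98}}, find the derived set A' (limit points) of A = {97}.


A' = ∅

For each x ∈ X, list the open sets U ∈ τ with x ∈ U, then check whether U ∩ (A ∖ {x}) ≠ ∅ for every such U.
  x = 95: open {95, 96} ∋ x has {95, 96} ∩ (A ∖ {95}) = ∅, so x is NOT a limit point.
  x = 96: open {96} ∋ x has {96} ∩ (A ∖ {96}) = ∅, so x is NOT a limit point.
  x = 97: open {97} ∋ x has {97} ∩ (A ∖ {97}) = ∅, so x is NOT a limit point.
  x = 98: open {96, 98} ∋ x has {96, 98} ∩ (A ∖ {98}) = ∅, so x is NOT a limit point.
Collecting: A' = ∅.


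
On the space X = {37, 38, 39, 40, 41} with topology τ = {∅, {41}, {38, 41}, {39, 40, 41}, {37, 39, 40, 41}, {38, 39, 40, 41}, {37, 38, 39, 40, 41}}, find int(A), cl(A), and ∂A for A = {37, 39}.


int(A) = ∅, cl(A) = {37, 39, 40}, ∂A = {37, 39, 40}.

Closed sets in (X, τ) are complements of opens:
  closed(X, τ) = {∅, {37}, {38}, {37, 38}, {37, 39, 40}, {37, 38, 39, 40}, {37, 38, 39, 40, 41}}.
int(A) = ⋃ {U ∈ τ : U ⊆ A}. Opens contained in A: ∅.
Taking the union of these: int(A) = ∅.
cl(A) = ⋂ {C closed : A ⊆ C}. Closed sets containing A: {37, 39, 40}, {37, 38, 39, 40}, {37, 38, 39, 40, 41}.
Intersecting these: cl(A) = {37, 39, 40}.
∂A = cl(A) ∖ int(A) = {37, 39, 40} ∖ ∅ = {37, 39, 40}.


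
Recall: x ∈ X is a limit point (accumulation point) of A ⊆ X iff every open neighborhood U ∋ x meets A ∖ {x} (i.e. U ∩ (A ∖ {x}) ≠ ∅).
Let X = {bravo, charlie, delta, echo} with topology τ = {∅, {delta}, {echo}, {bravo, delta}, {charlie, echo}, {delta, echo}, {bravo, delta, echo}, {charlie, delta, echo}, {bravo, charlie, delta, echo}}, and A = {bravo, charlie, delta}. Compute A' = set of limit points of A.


A' = {bravo}

For each x ∈ X, list the open sets U ∈ τ with x ∈ U, then check whether U ∩ (A ∖ {x}) ≠ ∅ for every such U.
  x = bravo: opens ∋ x are {bravo, delta}, {bravo, delta, echo}, {bravo, charlie, delta, echo}; each meets A ∖ {bravo}, so x IS a limit point.
  x = charlie: open {charlie, echo} ∋ x has {charlie, echo} ∩ (A ∖ {charlie}) = ∅, so x is NOT a limit point.
  x = delta: open {delta} ∋ x has {delta} ∩ (A ∖ {delta}) = ∅, so x is NOT a limit point.
  x = echo: open {echo} ∋ x has {echo} ∩ (A ∖ {echo}) = ∅, so x is NOT a limit point.
Collecting: A' = {bravo}.


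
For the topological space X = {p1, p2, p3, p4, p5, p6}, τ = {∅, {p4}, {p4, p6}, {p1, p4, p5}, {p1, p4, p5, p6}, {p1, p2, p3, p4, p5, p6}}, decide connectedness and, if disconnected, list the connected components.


(X, τ) is connected.

Find clopen sets (U ∈ τ with X ∖ U ∈ τ):
  U = ∅, X ∖ U = {p1, p2, p3, p4, p5, p6} — both open, so U is clopen.
  U = {p1, p2, p3, p4, p5, p6}, X ∖ U = ∅ — both open, so U is clopen.
Only trivial clopens (∅ and X) exist, so (X, τ) is connected.
Compute connected components by grouping points that agree on all clopens:
  component: {p1, p2, p3, p4, p5, p6}


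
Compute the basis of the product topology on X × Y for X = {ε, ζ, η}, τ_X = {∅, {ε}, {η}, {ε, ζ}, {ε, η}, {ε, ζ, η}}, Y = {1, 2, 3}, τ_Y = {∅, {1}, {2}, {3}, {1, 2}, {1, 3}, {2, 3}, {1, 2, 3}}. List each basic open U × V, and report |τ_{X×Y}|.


Basis B = {∅ × ∅, {ε} × {1}, {ε} × {2}, {ε} × {3}, {η} × {1}, {η} × {2}, {η} × {3}, {ε} × {1, 2}, {ε} × {1, 3}, {ε, ζ} × {1}, {ε, η} × {1}, {ε} × {2, 3}, {ε, ζ} × {2}, {ε, η} × {2}, {ε, ζ} × {3}, {ε, η} × {3}, {η} × {1, 2}, {η} × {1, 3}, {η} × {2, 3}, {ε} × {1, 2, 3}, {ε, ζ, η} × {1}, {ε, ζ, η} × {2}, {ε, ζ, η} × {3}, {η} × {1, 2, 3}, {ε, ζ} × {1, 2}, {ε, η} × {1, 2}, {ε, ζ} × {1, 3}, {ε, η} × {1, 3}, {ε, ζ} × {2, 3}, {ε, η} × {2, 3}, {ε, ζ} × {1, 2, 3}, {ε, η} × {1, 2, 3}, {ε, ζ, η} × {1, 2}, {ε, ζ, η} × {1, 3}, {ε, ζ, η} × {2, 3}, {ε, ζ, η} × {1, 2, 3}}; |τ_{X×Y}| = 216.

Enumerate products U × V with U ∈ τ_X, V ∈ τ_Y (deduplicated):
  ∅ × ∅ = {} (∅)
  {ε} × {1} = {(ε,1)}
  {ε} × {2} = {(ε,2)}
  {ε} × {3} = {(ε,3)}
  {η} × {1} = {(η,1)}
  {η} × {2} = {(η,2)}
  {η} × {3} = {(η,3)}
  {ε} × {1, 2} = {(ε,1), (ε,2)}
  {ε} × {1, 3} = {(ε,1), (ε,3)}
  {ε, ζ} × {1} = {(ε,1), (ζ,1)}
  {ε, η} × {1} = {(ε,1), (η,1)}
  {ε} × {2, 3} = {(ε,2), (ε,3)}
  {ε, ζ} × {2} = {(ε,2), (ζ,2)}
  {ε, η} × {2} = {(ε,2), (η,2)}
  {ε, ζ} × {3} = {(ε,3), (ζ,3)}
  {ε, η} × {3} = {(ε,3), (η,3)}
  {η} × {1, 2} = {(η,1), (η,2)}
  {η} × {1, 3} = {(η,1), (η,3)}
  {η} × {2, 3} = {(η,2), (η,3)}
  {ε} × {1, 2, 3} = {(ε,1), (ε,2), (ε,3)}
  {ε, ζ, η} × {1} = {(ε,1), (ζ,1), (η,1)}
  {ε, ζ, η} × {2} = {(ε,2), (ζ,2), (η,2)}
  {ε, ζ, η} × {3} = {(ε,3), (ζ,3), (η,3)}
  {η} × {1, 2, 3} = {(η,1), (η,2), (η,3)}
  {ε, ζ} × {1, 2} = {(ε,1), (ε,2), (ζ,1), (ζ,2)}
  {ε, η} × {1, 2} = {(ε,1), (ε,2), (η,1), (η,2)}
  {ε, ζ} × {1, 3} = {(ε,1), (ε,3), (ζ,1), (ζ,3)}
  {ε, η} × {1, 3} = {(ε,1), (ε,3), (η,1), (η,3)}
  {ε, ζ} × {2, 3} = {(ε,2), (ε,3), (ζ,2), (ζ,3)}
  {ε, η} × {2, 3} = {(ε,2), (ε,3), (η,2), (η,3)}
  {ε, ζ} × {1, 2, 3} = {(ε,1), (ε,2), (ε,3), (ζ,1), (ζ,2), (ζ,3)}
  {ε, η} × {1, 2, 3} = {(ε,1), (ε,2), (ε,3), (η,1), (η,2), (η,3)}
  {ε, ζ, η} × {1, 2} = {(ε,1), (ε,2), (ζ,1), (ζ,2), (η,1), (η,2)}
  {ε, ζ, η} × {1, 3} = {(ε,1), (ε,3), (ζ,1), (ζ,3), (η,1), (η,3)}
  {ε, ζ, η} × {2, 3} = {(ε,2), (ε,3), (ζ,2), (ζ,3), (η,2), (η,3)}
  {ε, ζ, η} × {1, 2, 3} = {(ε,1), (ε,2), (ε,3), (ζ,1), (ζ,2), (ζ,3), (η,1), (η,2), (η,3)}
These 36 distinct sets form the basis B.
Close under arbitrary unions to get τ_{X×Y}; counting gives |τ_{X×Y}| = 216.


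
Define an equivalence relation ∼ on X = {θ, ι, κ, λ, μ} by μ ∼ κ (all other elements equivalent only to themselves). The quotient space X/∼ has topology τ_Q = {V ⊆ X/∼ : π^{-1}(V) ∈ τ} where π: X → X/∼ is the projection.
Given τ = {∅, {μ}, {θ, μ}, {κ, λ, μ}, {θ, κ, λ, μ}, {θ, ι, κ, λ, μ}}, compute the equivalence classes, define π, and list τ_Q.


X/∼ = {[θ], [ι], [κ=μ], [λ]}; |τ_Q| = 4.

Equivalence classes: [θ], [ι], [κ=μ], [λ].
Quotient map π: X → X/∼ sends θ ↦ [θ], ι ↦ [ι], κ ↦ [κ=μ], λ ↦ [λ], μ ↦ [κ=μ].
For each subset V ⊆ X/∼, compute π^{-1}(V) ⊆ X and check whether π^{-1}(V) ∈ τ. V is open in τ_Q iff π^{-1}(V) ∈ τ.
  V = {}: π^{-1}(V) = ∅ ∈ τ ✓.
  V = {[θ]}: π^{-1}(V) = {θ} ∉ τ ✗.
  V = {[ι]}: π^{-1}(V) = {ι} ∉ τ ✗.
  V = {[θ], [ι]}: π^{-1}(V) = {θ, ι} ∉ τ ✗.
  V = {[κ=μ]}: π^{-1}(V) = {κ, μ} ∉ τ ✗.
  V = {[θ], [κ=μ]}: π^{-1}(V) = {θ, κ, μ} ∉ τ ✗.
  V = {[ι], [κ=μ]}: π^{-1}(V) = {ι, κ, μ} ∉ τ ✗.
  V = {[θ], [ι], [κ=μ]}: π^{-1}(V) = {θ, ι, κ, μ} ∉ τ ✗.
  V = {[λ]}: π^{-1}(V) = {λ} ∉ τ ✗.
  V = {[θ], [λ]}: π^{-1}(V) = {θ, λ} ∉ τ ✗.
  V = {[ι], [λ]}: π^{-1}(V) = {ι, λ} ∉ τ ✗.
  V = {[θ], [ι], [λ]}: π^{-1}(V) = {θ, ι, λ} ∉ τ ✗.
  V = {[κ=μ], [λ]}: π^{-1}(V) = {κ, λ, μ} ∈ τ ✓.
  V = {[θ], [κ=μ], [λ]}: π^{-1}(V) = {θ, κ, λ, μ} ∈ τ ✓.
  V = {[ι], [κ=μ], [λ]}: π^{-1}(V) = {ι, κ, λ, μ} ∉ τ ✗.
  V = {[θ], [ι], [κ=μ], [λ]}: π^{-1}(V) = {θ, ι, κ, λ, μ} ∈ τ ✓.
Open sets in the quotient: τ_Q = {{}, {[κ=μ], [λ]}, {[θ], [κ=μ], [λ]}, {[θ], [ι], [κ=μ], [λ]}} (4 elements).


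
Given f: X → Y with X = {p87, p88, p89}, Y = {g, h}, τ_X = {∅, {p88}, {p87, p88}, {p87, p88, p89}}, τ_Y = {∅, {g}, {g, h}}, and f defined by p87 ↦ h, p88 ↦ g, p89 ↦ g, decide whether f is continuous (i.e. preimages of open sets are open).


f is NOT continuous.

Compute f^{-1}(U) for each U ∈ τ_Y:
  U = ∅: f^{-1}(U) = ∅ ∈ τ_X ✓.
  U = {g}: f^{-1}(U) = {p88, p89} ∉ τ_X ✗.
  U = {g, h}: f^{-1}(U) = {p87, p88, p89} ∈ τ_X ✓.
Found U = {g} with f^{-1}(U) = {p88, p89} not in τ_X. Therefore f is NOT continuous.


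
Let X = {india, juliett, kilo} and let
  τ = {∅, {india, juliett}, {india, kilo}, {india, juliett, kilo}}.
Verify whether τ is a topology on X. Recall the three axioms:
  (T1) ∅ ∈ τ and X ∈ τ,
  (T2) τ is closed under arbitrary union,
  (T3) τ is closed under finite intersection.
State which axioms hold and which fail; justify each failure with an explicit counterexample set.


τ is NOT a topology on X.

Axiom (T1): ∅ ∈ τ? Yes; X ∈ τ? Yes.
Axiom (T2/T3): check pairwise unions and intersections of members of τ.
Counterexample for (T3): {india, juliett} ∩ {india, kilo} = {india} ∉ τ. Therefore τ is NOT a topology.


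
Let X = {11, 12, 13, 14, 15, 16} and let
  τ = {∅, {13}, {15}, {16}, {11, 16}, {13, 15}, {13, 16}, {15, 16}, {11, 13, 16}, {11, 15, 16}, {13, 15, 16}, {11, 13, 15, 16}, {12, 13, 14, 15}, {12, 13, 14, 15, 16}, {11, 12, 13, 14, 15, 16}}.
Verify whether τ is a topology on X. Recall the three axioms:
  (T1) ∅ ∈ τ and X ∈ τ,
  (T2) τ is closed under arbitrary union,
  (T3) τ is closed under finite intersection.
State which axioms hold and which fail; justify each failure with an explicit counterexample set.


τ IS a topology on X.

Axiom (T1): ∅ ∈ τ? Yes; X ∈ τ? Yes.
Axiom (T2/T3): check pairwise unions and intersections of members of τ.
All pairwise intersections and unions checked — each lies in τ. Therefore τ satisfies (T1), (T2), (T3): it IS a topology on X.


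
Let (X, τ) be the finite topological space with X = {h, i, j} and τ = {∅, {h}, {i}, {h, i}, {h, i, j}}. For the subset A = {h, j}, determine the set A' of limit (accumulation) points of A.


A' = {j}

For each x ∈ X, list the open sets U ∈ τ with x ∈ U, then check whether U ∩ (A ∖ {x}) ≠ ∅ for every such U.
  x = h: open {h} ∋ x has {h} ∩ (A ∖ {h}) = ∅, so x is NOT a limit point.
  x = i: open {i} ∋ x has {i} ∩ (A ∖ {i}) = ∅, so x is NOT a limit point.
  x = j: opens ∋ x are {h, i, j}; each meets A ∖ {j}, so x IS a limit point.
Collecting: A' = {j}.


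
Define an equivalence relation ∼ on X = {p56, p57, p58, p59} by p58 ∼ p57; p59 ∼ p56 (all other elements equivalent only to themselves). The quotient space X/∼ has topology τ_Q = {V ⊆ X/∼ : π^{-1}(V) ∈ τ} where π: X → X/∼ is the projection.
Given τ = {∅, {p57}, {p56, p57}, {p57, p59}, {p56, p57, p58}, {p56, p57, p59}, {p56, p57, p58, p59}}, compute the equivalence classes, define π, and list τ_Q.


X/∼ = {[p56=p59], [p57=p58]}; |τ_Q| = 2.

Equivalence classes: [p56=p59], [p57=p58].
Quotient map π: X → X/∼ sends p56 ↦ [p56=p59], p57 ↦ [p57=p58], p58 ↦ [p57=p58], p59 ↦ [p56=p59].
For each subset V ⊆ X/∼, compute π^{-1}(V) ⊆ X and check whether π^{-1}(V) ∈ τ. V is open in τ_Q iff π^{-1}(V) ∈ τ.
  V = {}: π^{-1}(V) = ∅ ∈ τ ✓.
  V = {[p56=p59]}: π^{-1}(V) = {p56, p59} ∉ τ ✗.
  V = {[p57=p58]}: π^{-1}(V) = {p57, p58} ∉ τ ✗.
  V = {[p56=p59], [p57=p58]}: π^{-1}(V) = {p56, p57, p58, p59} ∈ τ ✓.
Open sets in the quotient: τ_Q = {{}, {[p56=p59], [p57=p58]}} (2 elements).


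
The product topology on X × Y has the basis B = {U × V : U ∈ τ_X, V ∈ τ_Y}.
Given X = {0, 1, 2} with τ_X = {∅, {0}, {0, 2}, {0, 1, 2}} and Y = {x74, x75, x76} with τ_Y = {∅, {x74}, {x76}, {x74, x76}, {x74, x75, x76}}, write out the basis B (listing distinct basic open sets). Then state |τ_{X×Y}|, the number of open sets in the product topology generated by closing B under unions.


Basis B = {∅ × ∅, {0} × {x74}, {0} × {x76}, {0} × {x74, x76}, {0, 2} × {x74}, {0, 2} × {x76}, {0} × {x74, x75, x76}, {0, 1, 2} × {x74}, {0, 1, 2} × {x76}, {0, 2} × {x74, x76}, {0, 2} × {x74, x75, x76}, {0, 1, 2} × {x74, x76}, {0, 1, 2} × {x74, x75, x76}}; |τ_{X×Y}| = 30.

Enumerate products U × V with U ∈ τ_X, V ∈ τ_Y (deduplicated):
  ∅ × ∅ = {} (∅)
  {0} × {x74} = {(0,x74)}
  {0} × {x76} = {(0,x76)}
  {0} × {x74, x76} = {(0,x74), (0,x76)}
  {0, 2} × {x74} = {(0,x74), (2,x74)}
  {0, 2} × {x76} = {(0,x76), (2,x76)}
  {0} × {x74, x75, x76} = {(0,x74), (0,x75), (0,x76)}
  {0, 1, 2} × {x74} = {(0,x74), (1,x74), (2,x74)}
  {0, 1, 2} × {x76} = {(0,x76), (1,x76), (2,x76)}
  {0, 2} × {x74, x76} = {(0,x74), (0,x76), (2,x74), (2,x76)}
  {0, 2} × {x74, x75, x76} = {(0,x74), (0,x75), (0,x76), (2,x74), (2,x75), (2,x76)}
  {0, 1, 2} × {x74, x76} = {(0,x74), (0,x76), (1,x74), (1,x76), (2,x74), (2,x76)}
  {0, 1, 2} × {x74, x75, x76} = {(0,x74), (0,x75), (0,x76), (1,x74), (1,x75), (1,x76), (2,x74), (2,x75), (2,x76)}
These 13 distinct sets form the basis B.
Close under arbitrary unions to get τ_{X×Y}; counting gives |τ_{X×Y}| = 30.


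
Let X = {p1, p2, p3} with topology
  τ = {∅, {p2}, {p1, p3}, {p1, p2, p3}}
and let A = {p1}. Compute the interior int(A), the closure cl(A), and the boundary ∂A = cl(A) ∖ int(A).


int(A) = ∅, cl(A) = {p1, p3}, ∂A = {p1, p3}.

Closed sets in (X, τ) are complements of opens:
  closed(X, τ) = {∅, {p2}, {p1, p3}, {p1, p2, p3}}.
int(A) = ⋃ {U ∈ τ : U ⊆ A}. Opens contained in A: ∅.
Taking the union of these: int(A) = ∅.
cl(A) = ⋂ {C closed : A ⊆ C}. Closed sets containing A: {p1, p3}, {p1, p2, p3}.
Intersecting these: cl(A) = {p1, p3}.
∂A = cl(A) ∖ int(A) = {p1, p3} ∖ ∅ = {p1, p3}.


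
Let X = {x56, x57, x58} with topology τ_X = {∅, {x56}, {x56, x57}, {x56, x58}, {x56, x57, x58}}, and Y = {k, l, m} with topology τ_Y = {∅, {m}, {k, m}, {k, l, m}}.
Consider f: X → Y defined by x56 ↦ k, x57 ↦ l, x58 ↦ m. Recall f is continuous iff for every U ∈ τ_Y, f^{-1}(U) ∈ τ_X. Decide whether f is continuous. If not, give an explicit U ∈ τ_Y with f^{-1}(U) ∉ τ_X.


f is NOT continuous.

Compute f^{-1}(U) for each U ∈ τ_Y:
  U = ∅: f^{-1}(U) = ∅ ∈ τ_X ✓.
  U = {m}: f^{-1}(U) = {x58} ∉ τ_X ✗.
  U = {k, m}: f^{-1}(U) = {x56, x58} ∈ τ_X ✓.
  U = {k, l, m}: f^{-1}(U) = {x56, x57, x58} ∈ τ_X ✓.
Found U = {m} with f^{-1}(U) = {x58} not in τ_X. Therefore f is NOT continuous.


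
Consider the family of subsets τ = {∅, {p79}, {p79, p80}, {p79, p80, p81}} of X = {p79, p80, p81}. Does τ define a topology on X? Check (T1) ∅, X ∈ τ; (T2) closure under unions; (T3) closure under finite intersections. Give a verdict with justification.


τ IS a topology on X.

Axiom (T1): ∅ ∈ τ? Yes; X ∈ τ? Yes.
Axiom (T2/T3): check pairwise unions and intersections of members of τ.
All pairwise intersections and unions checked — each lies in τ. Therefore τ satisfies (T1), (T2), (T3): it IS a topology on X.


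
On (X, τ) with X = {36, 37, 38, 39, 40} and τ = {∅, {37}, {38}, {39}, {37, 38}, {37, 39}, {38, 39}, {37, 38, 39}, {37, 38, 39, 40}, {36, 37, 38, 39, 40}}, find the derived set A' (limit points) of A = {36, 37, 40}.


A' = {36, 40}

For each x ∈ X, list the open sets U ∈ τ with x ∈ U, then check whether U ∩ (A ∖ {x}) ≠ ∅ for every such U.
  x = 36: opens ∋ x are {36, 37, 38, 39, 40}; each meets A ∖ {36}, so x IS a limit point.
  x = 37: open {37} ∋ x has {37} ∩ (A ∖ {37}) = ∅, so x is NOT a limit point.
  x = 38: open {38} ∋ x has {38} ∩ (A ∖ {38}) = ∅, so x is NOT a limit point.
  x = 39: open {39} ∋ x has {39} ∩ (A ∖ {39}) = ∅, so x is NOT a limit point.
  x = 40: opens ∋ x are {37, 38, 39, 40}, {36, 37, 38, 39, 40}; each meets A ∖ {40}, so x IS a limit point.
Collecting: A' = {36, 40}.


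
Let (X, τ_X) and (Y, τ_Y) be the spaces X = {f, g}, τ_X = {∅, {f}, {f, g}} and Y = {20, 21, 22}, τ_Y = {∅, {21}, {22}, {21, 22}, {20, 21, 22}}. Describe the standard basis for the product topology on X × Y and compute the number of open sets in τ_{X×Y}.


Basis B = {∅ × ∅, {f} × {21}, {f} × {22}, {f} × {21, 22}, {f, g} × {21}, {f, g} × {22}, {f} × {20, 21, 22}, {f, g} × {21, 22}, {f, g} × {20, 21, 22}}; |τ_{X×Y}| = 14.

Enumerate products U × V with U ∈ τ_X, V ∈ τ_Y (deduplicated):
  ∅ × ∅ = {} (∅)
  {f} × {21} = {(f,21)}
  {f} × {22} = {(f,22)}
  {f} × {21, 22} = {(f,21), (f,22)}
  {f, g} × {21} = {(f,21), (g,21)}
  {f, g} × {22} = {(f,22), (g,22)}
  {f} × {20, 21, 22} = {(f,20), (f,21), (f,22)}
  {f, g} × {21, 22} = {(f,21), (f,22), (g,21), (g,22)}
  {f, g} × {20, 21, 22} = {(f,20), (f,21), (f,22), (g,20), (g,21), (g,22)}
These 9 distinct sets form the basis B.
Close under arbitrary unions to get τ_{X×Y}; counting gives |τ_{X×Y}| = 14.


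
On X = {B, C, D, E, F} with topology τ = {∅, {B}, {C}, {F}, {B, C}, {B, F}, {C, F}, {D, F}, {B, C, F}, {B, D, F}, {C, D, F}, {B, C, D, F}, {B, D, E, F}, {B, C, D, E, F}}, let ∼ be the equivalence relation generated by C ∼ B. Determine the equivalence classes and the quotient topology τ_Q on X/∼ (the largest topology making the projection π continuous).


X/∼ = {[B=C], [D], [E], [F]}; |τ_Q| = 7.

Equivalence classes: [B=C], [D], [E], [F].
Quotient map π: X → X/∼ sends B ↦ [B=C], C ↦ [B=C], D ↦ [D], E ↦ [E], F ↦ [F].
For each subset V ⊆ X/∼, compute π^{-1}(V) ⊆ X and check whether π^{-1}(V) ∈ τ. V is open in τ_Q iff π^{-1}(V) ∈ τ.
  V = {}: π^{-1}(V) = ∅ ∈ τ ✓.
  V = {[B=C]}: π^{-1}(V) = {B, C} ∈ τ ✓.
  V = {[D]}: π^{-1}(V) = {D} ∉ τ ✗.
  V = {[B=C], [D]}: π^{-1}(V) = {B, C, D} ∉ τ ✗.
  V = {[E]}: π^{-1}(V) = {E} ∉ τ ✗.
  V = {[B=C], [E]}: π^{-1}(V) = {B, C, E} ∉ τ ✗.
  V = {[D], [E]}: π^{-1}(V) = {D, E} ∉ τ ✗.
  V = {[B=C], [D], [E]}: π^{-1}(V) = {B, C, D, E} ∉ τ ✗.
  V = {[F]}: π^{-1}(V) = {F} ∈ τ ✓.
  V = {[B=C], [F]}: π^{-1}(V) = {B, C, F} ∈ τ ✓.
  V = {[D], [F]}: π^{-1}(V) = {D, F} ∈ τ ✓.
  V = {[B=C], [D], [F]}: π^{-1}(V) = {B, C, D, F} ∈ τ ✓.
  V = {[E], [F]}: π^{-1}(V) = {E, F} ∉ τ ✗.
  V = {[B=C], [E], [F]}: π^{-1}(V) = {B, C, E, F} ∉ τ ✗.
  V = {[D], [E], [F]}: π^{-1}(V) = {D, E, F} ∉ τ ✗.
  V = {[B=C], [D], [E], [F]}: π^{-1}(V) = {B, C, D, E, F} ∈ τ ✓.
Open sets in the quotient: τ_Q = {{}, {[B=C]}, {[F]}, {[B=C], [F]}, {[D], [F]}, {[B=C], [D], [F]}, {[B=C], [D], [E], [F]}} (7 elements).


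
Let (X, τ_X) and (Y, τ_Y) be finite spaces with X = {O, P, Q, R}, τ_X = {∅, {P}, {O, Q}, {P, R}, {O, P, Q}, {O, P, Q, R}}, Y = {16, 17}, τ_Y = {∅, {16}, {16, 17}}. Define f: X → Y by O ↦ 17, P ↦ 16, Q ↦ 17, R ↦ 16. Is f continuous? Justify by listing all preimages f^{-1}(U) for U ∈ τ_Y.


f IS continuous.

Compute f^{-1}(U) for each U ∈ τ_Y:
  U = ∅: f^{-1}(U) = ∅ ∈ τ_X ✓.
  U = {16}: f^{-1}(U) = {P, R} ∈ τ_X ✓.
  U = {16, 17}: f^{-1}(U) = {O, P, Q, R} ∈ τ_X ✓.
Every preimage lies in τ_X, so f IS continuous.


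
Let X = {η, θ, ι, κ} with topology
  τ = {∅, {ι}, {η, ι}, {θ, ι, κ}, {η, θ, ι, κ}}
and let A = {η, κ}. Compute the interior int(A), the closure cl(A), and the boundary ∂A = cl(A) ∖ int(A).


int(A) = ∅, cl(A) = {η, θ, κ}, ∂A = {η, θ, κ}.

Closed sets in (X, τ) are complements of opens:
  closed(X, τ) = {∅, {η}, {θ, κ}, {η, θ, κ}, {η, θ, ι, κ}}.
int(A) = ⋃ {U ∈ τ : U ⊆ A}. Opens contained in A: ∅.
Taking the union of these: int(A) = ∅.
cl(A) = ⋂ {C closed : A ⊆ C}. Closed sets containing A: {η, θ, κ}, {η, θ, ι, κ}.
Intersecting these: cl(A) = {η, θ, κ}.
∂A = cl(A) ∖ int(A) = {η, θ, κ} ∖ ∅ = {η, θ, κ}.


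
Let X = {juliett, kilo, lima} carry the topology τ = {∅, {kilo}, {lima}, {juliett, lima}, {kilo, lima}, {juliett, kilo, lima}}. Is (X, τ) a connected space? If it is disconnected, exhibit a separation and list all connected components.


(X, τ) is disconnected; components = [{kilo}, {juliett, lima}].

Find clopen sets (U ∈ τ with X ∖ U ∈ τ):
  U = ∅, X ∖ U = {juliett, kilo, lima} — both open, so U is clopen.
  U = {kilo}, X ∖ U = {juliett, lima} — both open, so U is clopen.
  U = {juliett, lima}, X ∖ U = {kilo} — both open, so U is clopen.
  U = {juliett, kilo, lima}, X ∖ U = ∅ — both open, so U is clopen.
Nontrivial clopen(s) exist: e.g. {juliett, lima}. So (X, τ) is disconnected.
Compute connected components by grouping points that agree on all clopens:
  component: {kilo}
  component: {juliett, lima}


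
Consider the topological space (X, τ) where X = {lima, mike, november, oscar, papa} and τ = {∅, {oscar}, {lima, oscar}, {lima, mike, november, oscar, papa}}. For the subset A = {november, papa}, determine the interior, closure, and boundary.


int(A) = ∅, cl(A) = {mike, november, papa}, ∂A = {mike, november, papa}.

Closed sets in (X, τ) are complements of opens:
  closed(X, τ) = {∅, {mike, november, papa}, {lima, mike, november, papa}, {lima, mike, november, oscar, papa}}.
int(A) = ⋃ {U ∈ τ : U ⊆ A}. Opens contained in A: ∅.
Taking the union of these: int(A) = ∅.
cl(A) = ⋂ {C closed : A ⊆ C}. Closed sets containing A: {mike, november, papa}, {lima, mike, november, papa}, {lima, mike, november, oscar, papa}.
Intersecting these: cl(A) = {mike, november, papa}.
∂A = cl(A) ∖ int(A) = {mike, november, papa} ∖ ∅ = {mike, november, papa}.


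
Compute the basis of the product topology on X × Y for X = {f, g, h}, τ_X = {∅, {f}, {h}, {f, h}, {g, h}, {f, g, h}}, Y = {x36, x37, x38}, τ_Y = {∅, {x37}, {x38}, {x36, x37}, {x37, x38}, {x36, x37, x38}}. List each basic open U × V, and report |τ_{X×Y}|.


Basis B = {∅ × ∅, {f} × {x37}, {f} × {x38}, {h} × {x37}, {h} × {x38}, {f} × {x36, x37}, {f} × {x37, x38}, {f, h} × {x37}, {f, h} × {x38}, {g, h} × {x37}, {g, h} × {x38}, {h} × {x36, x37}, {h} × {x37, x38}, {f} × {x36, x37, x38}, {f, g, h} × {x37}, {f, g, h} × {x38}, {h} × {x36, x37, x38}, {f, h} × {x36, x37}, {f, h} × {x37, x38}, {g, h} × {x36, x37}, {g, h} × {x37, x38}, {f, h} × {x36, x37, x38}, {f, g, h} × {x36, x37}, {f, g, h} × {x37, x38}, {g, h} × {x36, x37, x38}, {f, g, h} × {x36, x37, x38}}; |τ_{X×Y}| = 108.

Enumerate products U × V with U ∈ τ_X, V ∈ τ_Y (deduplicated):
  ∅ × ∅ = {} (∅)
  {f} × {x37} = {(f,x37)}
  {f} × {x38} = {(f,x38)}
  {h} × {x37} = {(h,x37)}
  {h} × {x38} = {(h,x38)}
  {f} × {x36, x37} = {(f,x36), (f,x37)}
  {f} × {x37, x38} = {(f,x37), (f,x38)}
  {f, h} × {x37} = {(f,x37), (h,x37)}
  {f, h} × {x38} = {(f,x38), (h,x38)}
  {g, h} × {x37} = {(g,x37), (h,x37)}
  {g, h} × {x38} = {(g,x38), (h,x38)}
  {h} × {x36, x37} = {(h,x36), (h,x37)}
  {h} × {x37, x38} = {(h,x37), (h,x38)}
  {f} × {x36, x37, x38} = {(f,x36), (f,x37), (f,x38)}
  {f, g, h} × {x37} = {(f,x37), (g,x37), (h,x37)}
  {f, g, h} × {x38} = {(f,x38), (g,x38), (h,x38)}
  {h} × {x36, x37, x38} = {(h,x36), (h,x37), (h,x38)}
  {f, h} × {x36, x37} = {(f,x36), (f,x37), (h,x36), (h,x37)}
  {f, h} × {x37, x38} = {(f,x37), (f,x38), (h,x37), (h,x38)}
  {g, h} × {x36, x37} = {(g,x36), (g,x37), (h,x36), (h,x37)}
  {g, h} × {x37, x38} = {(g,x37), (g,x38), (h,x37), (h,x38)}
  {f, h} × {x36, x37, x38} = {(f,x36), (f,x37), (f,x38), (h,x36), (h,x37), (h,x38)}
  {f, g, h} × {x36, x37} = {(f,x36), (f,x37), (g,x36), (g,x37), (h,x36), (h,x37)}
  {f, g, h} × {x37, x38} = {(f,x37), (f,x38), (g,x37), (g,x38), (h,x37), (h,x38)}
  {g, h} × {x36, x37, x38} = {(g,x36), (g,x37), (g,x38), (h,x36), (h,x37), (h,x38)}
  {f, g, h} × {x36, x37, x38} = {(f,x36), (f,x37), (f,x38), (g,x36), (g,x37), (g,x38), (h,x36), (h,x37), (h,x38)}
These 26 distinct sets form the basis B.
Close under arbitrary unions to get τ_{X×Y}; counting gives |τ_{X×Y}| = 108.


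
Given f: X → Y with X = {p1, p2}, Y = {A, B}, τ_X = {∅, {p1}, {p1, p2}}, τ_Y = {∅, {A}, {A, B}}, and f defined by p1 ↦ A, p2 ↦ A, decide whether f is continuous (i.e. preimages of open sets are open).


f IS continuous.

Compute f^{-1}(U) for each U ∈ τ_Y:
  U = ∅: f^{-1}(U) = ∅ ∈ τ_X ✓.
  U = {A}: f^{-1}(U) = {p1, p2} ∈ τ_X ✓.
  U = {A, B}: f^{-1}(U) = {p1, p2} ∈ τ_X ✓.
Every preimage lies in τ_X, so f IS continuous.


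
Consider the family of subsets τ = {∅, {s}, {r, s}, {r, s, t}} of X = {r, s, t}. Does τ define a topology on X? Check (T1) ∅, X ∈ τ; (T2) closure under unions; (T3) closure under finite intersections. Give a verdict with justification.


τ IS a topology on X.

Axiom (T1): ∅ ∈ τ? Yes; X ∈ τ? Yes.
Axiom (T2/T3): check pairwise unions and intersections of members of τ.
All pairwise intersections and unions checked — each lies in τ. Therefore τ satisfies (T1), (T2), (T3): it IS a topology on X.


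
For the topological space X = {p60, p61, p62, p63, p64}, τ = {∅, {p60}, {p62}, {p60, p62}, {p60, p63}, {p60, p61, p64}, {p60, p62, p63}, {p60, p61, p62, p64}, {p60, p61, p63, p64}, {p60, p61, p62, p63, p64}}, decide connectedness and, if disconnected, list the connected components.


(X, τ) is disconnected; components = [{p62}, {p60, p61, p63, p64}].

Find clopen sets (U ∈ τ with X ∖ U ∈ τ):
  U = ∅, X ∖ U = {p60, p61, p62, p63, p64} — both open, so U is clopen.
  U = {p62}, X ∖ U = {p60, p61, p63, p64} — both open, so U is clopen.
  U = {p60, p61, p63, p64}, X ∖ U = {p62} — both open, so U is clopen.
  U = {p60, p61, p62, p63, p64}, X ∖ U = ∅ — both open, so U is clopen.
Nontrivial clopen(s) exist: e.g. {p62}. So (X, τ) is disconnected.
Compute connected components by grouping points that agree on all clopens:
  component: {p62}
  component: {p60, p61, p63, p64}


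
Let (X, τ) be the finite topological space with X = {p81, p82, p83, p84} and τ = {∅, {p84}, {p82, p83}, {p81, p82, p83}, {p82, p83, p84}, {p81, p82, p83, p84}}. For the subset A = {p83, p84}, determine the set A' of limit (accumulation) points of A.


A' = {p81, p82}

For each x ∈ X, list the open sets U ∈ τ with x ∈ U, then check whether U ∩ (A ∖ {x}) ≠ ∅ for every such U.
  x = p81: opens ∋ x are {p81, p82, p83}, {p81, p82, p83, p84}; each meets A ∖ {p81}, so x IS a limit point.
  x = p82: opens ∋ x are {p82, p83}, {p81, p82, p83}, {p82, p83, p84}, {p81, p82, p83, p84}; each meets A ∖ {p82}, so x IS a limit point.
  x = p83: open {p82, p83} ∋ x has {p82, p83} ∩ (A ∖ {p83}) = ∅, so x is NOT a limit point.
  x = p84: open {p84} ∋ x has {p84} ∩ (A ∖ {p84}) = ∅, so x is NOT a limit point.
Collecting: A' = {p81, p82}.


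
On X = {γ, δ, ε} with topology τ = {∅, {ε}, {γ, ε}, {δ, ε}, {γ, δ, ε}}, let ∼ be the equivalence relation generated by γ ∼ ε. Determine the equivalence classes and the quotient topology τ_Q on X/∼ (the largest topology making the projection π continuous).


X/∼ = {[γ=ε], [δ]}; |τ_Q| = 3.

Equivalence classes: [γ=ε], [δ].
Quotient map π: X → X/∼ sends γ ↦ [γ=ε], δ ↦ [δ], ε ↦ [γ=ε].
For each subset V ⊆ X/∼, compute π^{-1}(V) ⊆ X and check whether π^{-1}(V) ∈ τ. V is open in τ_Q iff π^{-1}(V) ∈ τ.
  V = {}: π^{-1}(V) = ∅ ∈ τ ✓.
  V = {[γ=ε]}: π^{-1}(V) = {γ, ε} ∈ τ ✓.
  V = {[δ]}: π^{-1}(V) = {δ} ∉ τ ✗.
  V = {[γ=ε], [δ]}: π^{-1}(V) = {γ, δ, ε} ∈ τ ✓.
Open sets in the quotient: τ_Q = {{}, {[γ=ε]}, {[γ=ε], [δ]}} (3 elements).


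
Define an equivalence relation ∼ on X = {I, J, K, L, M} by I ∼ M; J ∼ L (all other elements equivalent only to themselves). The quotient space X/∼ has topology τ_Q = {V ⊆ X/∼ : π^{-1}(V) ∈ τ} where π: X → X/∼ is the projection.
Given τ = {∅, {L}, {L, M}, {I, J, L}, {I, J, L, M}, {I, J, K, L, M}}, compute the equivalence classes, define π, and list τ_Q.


X/∼ = {[I=M], [J=L], [K]}; |τ_Q| = 3.

Equivalence classes: [I=M], [J=L], [K].
Quotient map π: X → X/∼ sends I ↦ [I=M], J ↦ [J=L], K ↦ [K], L ↦ [J=L], M ↦ [I=M].
For each subset V ⊆ X/∼, compute π^{-1}(V) ⊆ X and check whether π^{-1}(V) ∈ τ. V is open in τ_Q iff π^{-1}(V) ∈ τ.
  V = {}: π^{-1}(V) = ∅ ∈ τ ✓.
  V = {[I=M]}: π^{-1}(V) = {I, M} ∉ τ ✗.
  V = {[J=L]}: π^{-1}(V) = {J, L} ∉ τ ✗.
  V = {[I=M], [J=L]}: π^{-1}(V) = {I, J, L, M} ∈ τ ✓.
  V = {[K]}: π^{-1}(V) = {K} ∉ τ ✗.
  V = {[I=M], [K]}: π^{-1}(V) = {I, K, M} ∉ τ ✗.
  V = {[J=L], [K]}: π^{-1}(V) = {J, K, L} ∉ τ ✗.
  V = {[I=M], [J=L], [K]}: π^{-1}(V) = {I, J, K, L, M} ∈ τ ✓.
Open sets in the quotient: τ_Q = {{}, {[I=M], [J=L]}, {[I=M], [J=L], [K]}} (3 elements).
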